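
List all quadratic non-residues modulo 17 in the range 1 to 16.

3,5,6,7,10,11,12,14

Square k = 1,…,8 (k and 17−k give the same square):
1²=1, 2²=4, 3²=9, 4²=16, 5²≡8, 6²≡2, 7²≡15, 8²≡13 (mod 17).
The residues are {1, 2, 4, 8, 9, 13, 15, 16}; the non-residues are the remaining 8 nonzero classes.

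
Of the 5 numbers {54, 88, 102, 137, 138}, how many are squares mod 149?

(54/149) = +1 → QR.
(88/149) = +1 → QR.
(102/149) = +1 → QR.
(137/149) = -1 → non-residue.
(138/149) = -1 → non-residue.
Total quadratic residues among the 5: 3.

3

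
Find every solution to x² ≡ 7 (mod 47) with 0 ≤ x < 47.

17, 30

Since 47 ≡ 3 (mod 4), a square root of 7 is 7^((47+1)/4) = 7^12 mod 47.
Repeated squaring: 7^2≡2, 7^4≡4, 7^8≡16 (mod 47).
7^12 = 7^(8+4) ≡ 17 (mod 47).
Check: 17² = 289 ≡ 7 (mod 47). The two roots are 17 and 30.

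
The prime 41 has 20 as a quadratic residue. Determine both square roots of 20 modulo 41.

41 ≡ 1 (mod 4), so we find a root by search.
Trying successive values, 15² = 225 ≡ 20 (mod 41). The other root is 41 − 15 = 26.

15, 26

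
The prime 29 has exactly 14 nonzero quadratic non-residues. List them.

2, 3, 8, 10, 11, 12, 14, 15, 17, 18, 19, 21, 26, 27

Square k = 1,…,14 (k and 29−k give the same square):
1²=1, 2²=4, 3²=9, 4²=16, 5²=25, 6²≡7, 7²≡20, 8²≡6, 9²≡23, 10²≡13, 11²≡5, 12²≡28, 13²≡24, 14²≡22 (mod 29).
The residues are {1, 4, 5, 6, 7, 9, 13, 16, 20, 22, 23, 24, 25, 28}; the non-residues are the remaining 14 nonzero classes.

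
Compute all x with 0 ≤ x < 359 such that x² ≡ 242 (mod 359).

150, 209

Since 359 ≡ 3 (mod 4), a square root of 242 is 242^((359+1)/4) = 242^90 mod 359.
Repeated squaring: 242^2≡47, 242^4≡55, 242^8≡153, 242^16≡74, 242^32≡91, 242^64≡24 (mod 359).
242^90 = 242^(64+16+8+2) ≡ 150 (mod 359).
Check: 150² = 22500 ≡ 242 (mod 359). The two roots are 150 and 209.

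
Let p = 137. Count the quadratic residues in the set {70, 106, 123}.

1

(70/137) = -1 → non-residue.
(106/137) = -1 → non-residue.
(123/137) = +1 → QR.
Total quadratic residues among the 3: 1.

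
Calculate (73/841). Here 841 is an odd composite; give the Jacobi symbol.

1

Reciprocity: 73 ≡ 1 and 841 ≡ 1 (mod 4), so (73/841) = +(841/73).
Reduce top mod 73: now compute (38/73).
Pull out 2: since 73 ≡ 1 (mod 8), (2/73) = +1.
Reciprocity: 19 ≡ 3 and 73 ≡ 1 (mod 4), so (19/73) = +(73/19).
Reduce top mod 19: now compute (16/19).
Pull out 2^4: since 19 ≡ 3 (mod 8), (2/19) = -1, so (2/19)^4 = +1.
Reached (1/19) = 1. Collecting the sign flips along the way, the symbol is +1.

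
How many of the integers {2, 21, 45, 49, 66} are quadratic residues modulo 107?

1

(2/107) = -1 → non-residue.
(21/107) = -1 → non-residue.
(45/107) = -1 → non-residue.
(49/107) = +1 → QR.
(66/107) = -1 → non-residue.
Total quadratic residues among the 5: 1.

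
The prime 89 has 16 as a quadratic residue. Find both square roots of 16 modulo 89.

89 ≡ 1 (mod 4), so we find a root by search.
Trying successive values, 4² = 16 ≡ 16 (mod 89). The other root is 89 − 4 = 85.

4, 85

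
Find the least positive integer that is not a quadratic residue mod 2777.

3

(2/2777) = +1, so 2 is a residue.
(3/2777) = −1, so 3 is the smallest positive non-residue mod 2777.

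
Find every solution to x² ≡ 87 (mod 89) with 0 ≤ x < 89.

40, 49

89 ≡ 1 (mod 4), so we find a root by search.
Trying successive values, 40² = 1600 ≡ 87 (mod 89). The other root is 89 − 40 = 49.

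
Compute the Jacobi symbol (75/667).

Reciprocity: 75 ≡ 3 and 667 ≡ 3 (mod 4), so (75/667) = −(667/75).
Reduce top mod 75: now compute (67/75).
Reciprocity: 67 ≡ 3 and 75 ≡ 3 (mod 4), so (67/75) = −(75/67).
Reduce top mod 67: now compute (8/67).
Pull out 2^3: since 67 ≡ 3 (mod 8), (2/67) = -1, so (2/67)^3 = -1.
Reached (1/67) = 1. Collecting the sign flips along the way, the symbol is -1.

-1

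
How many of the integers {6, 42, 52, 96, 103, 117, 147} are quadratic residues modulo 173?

4

(6/173) = +1 → QR.
(42/173) = -1 → non-residue.
(52/173) = +1 → QR.
(96/173) = +1 → QR.
(103/173) = -1 → non-residue.
(117/173) = +1 → QR.
(147/173) = -1 → non-residue.
Total quadratic residues among the 7: 4.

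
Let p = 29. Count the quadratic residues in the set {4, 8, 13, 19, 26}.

2

(4/29) = +1 → QR.
(8/29) = -1 → non-residue.
(13/29) = +1 → QR.
(19/29) = -1 → non-residue.
(26/29) = -1 → non-residue.
Total quadratic residues among the 5: 2.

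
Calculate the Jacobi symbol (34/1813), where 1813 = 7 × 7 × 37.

Pull out 2: since 1813 ≡ 5 (mod 8), (2/1813) = -1.
Reciprocity: 17 ≡ 1 and 1813 ≡ 1 (mod 4), so (17/1813) = +(1813/17).
Reduce top mod 17: now compute (11/17).
Reciprocity: 11 ≡ 3 and 17 ≡ 1 (mod 4), so (11/17) = +(17/11).
Reduce top mod 11: now compute (6/11).
Pull out 2: since 11 ≡ 3 (mod 8), (2/11) = -1.
Reciprocity: 3 ≡ 3 and 11 ≡ 3 (mod 4), so (3/11) = −(11/3).
Reduce top mod 3: now compute (2/3).
Pull out 2: since 3 ≡ 3 (mod 8), (2/3) = -1.
Reached (1/3) = 1. Collecting the sign flips along the way, the symbol is +1.

1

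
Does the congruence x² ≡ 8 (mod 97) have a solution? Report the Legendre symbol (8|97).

1

Euler's criterion: (8/97) ≡ 8^48 (mod 97).
8^2 ≡ 64 (mod 97)
8^4 ≡ 22 (mod 97)
8^8 ≡ 96 (mod 97)
8^16 ≡ 1 (mod 97)
8^32 ≡ 1 (mod 97)
8^48 = 8^(32+16) ≡ 1 (mod 97).
Result is 1, so (8/97) = 1.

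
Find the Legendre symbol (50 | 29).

First reduce: 50 ≡ 21 (mod 29).
Reciprocity: 21 ≡ 1 and 29 ≡ 1 (mod 4), so (21/29) = +(29/21).
Reduce top mod 21: now compute (8/21).
Pull out 2^3: since 21 ≡ 5 (mod 8), (2/21) = -1, so (2/21)^3 = -1.
Reached (1/21) = 1. Collecting the sign flips along the way, the symbol is -1.

-1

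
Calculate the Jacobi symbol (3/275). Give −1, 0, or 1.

1

Reciprocity: 3 ≡ 3 and 275 ≡ 3 (mod 4), so (3/275) = −(275/3).
Reduce top mod 3: now compute (2/3).
Pull out 2: since 3 ≡ 3 (mod 8), (2/3) = -1.
Reached (1/3) = 1. Collecting the sign flips along the way, the symbol is +1.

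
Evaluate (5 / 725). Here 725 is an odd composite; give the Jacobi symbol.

0

Reciprocity: 5 ≡ 1 and 725 ≡ 1 (mod 4), so (5/725) = +(725/5).
Reduce top mod 5: now compute (0/5).
Top reduces to 0: gcd > 1, so the symbol is 0.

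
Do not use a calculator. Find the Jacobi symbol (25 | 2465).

Reciprocity: 25 ≡ 1 and 2465 ≡ 1 (mod 4), so (25/2465) = +(2465/25).
Reduce top mod 25: now compute (15/25).
Reciprocity: 15 ≡ 3 and 25 ≡ 1 (mod 4), so (15/25) = +(25/15).
Reduce top mod 15: now compute (10/15).
Pull out 2: since 15 ≡ 7 (mod 8), (2/15) = +1.
Reciprocity: 5 ≡ 1 and 15 ≡ 3 (mod 4), so (5/15) = +(15/5).
Reduce top mod 5: now compute (0/5).
Top reduces to 0: gcd > 1, so the symbol is 0.

0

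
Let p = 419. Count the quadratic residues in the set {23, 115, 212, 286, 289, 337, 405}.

6

(23/419) = +1 → QR.
(115/419) = +1 → QR.
(212/419) = -1 → non-residue.
(286/419) = +1 → QR.
(289/419) = +1 → QR.
(337/419) = +1 → QR.
(405/419) = +1 → QR.
Total quadratic residues among the 7: 6.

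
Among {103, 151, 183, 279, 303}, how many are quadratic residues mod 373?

3

(103/373) = +1 → QR.
(151/373) = -1 → non-residue.
(183/373) = -1 → non-residue.
(279/373) = +1 → QR.
(303/373) = +1 → QR.
Total quadratic residues among the 5: 3.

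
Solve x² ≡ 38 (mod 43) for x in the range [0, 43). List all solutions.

Since 43 ≡ 3 (mod 4), a square root of 38 is 38^((43+1)/4) = 38^11 mod 43.
Repeated squaring: 38^2≡25, 38^4≡23, 38^8≡13 (mod 43).
38^11 = 38^(8+2+1) ≡ 9 (mod 43).
Check: 9² = 81 ≡ 38 (mod 43). The two roots are 9 and 34.

9, 34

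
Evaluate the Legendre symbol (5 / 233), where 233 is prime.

Reciprocity: 5 ≡ 1 and 233 ≡ 1 (mod 4), so (5/233) = +(233/5).
Reduce top mod 5: now compute (3/5).
Reciprocity: 3 ≡ 3 and 5 ≡ 1 (mod 4), so (3/5) = +(5/3).
Reduce top mod 3: now compute (2/3).
Pull out 2: since 3 ≡ 3 (mod 8), (2/3) = -1.
Reached (1/3) = 1. Collecting the sign flips along the way, the symbol is -1.

-1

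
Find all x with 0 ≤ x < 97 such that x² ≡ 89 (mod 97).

97 ≡ 1 (mod 4), so we find a root by search.
Trying successive values, 34² = 1156 ≡ 89 (mod 97). The other root is 97 − 34 = 63.

34, 63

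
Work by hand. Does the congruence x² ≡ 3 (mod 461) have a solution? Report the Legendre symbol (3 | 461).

Reciprocity: 3 ≡ 3 and 461 ≡ 1 (mod 4), so (3/461) = +(461/3).
Reduce top mod 3: now compute (2/3).
Pull out 2: since 3 ≡ 3 (mod 8), (2/3) = -1.
Reached (1/3) = 1. Collecting the sign flips along the way, the symbol is -1.

-1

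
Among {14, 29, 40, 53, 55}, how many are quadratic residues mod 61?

(14/61) = +1 → QR.
(29/61) = -1 → non-residue.
(40/61) = -1 → non-residue.
(53/61) = -1 → non-residue.
(55/61) = -1 → non-residue.
Total quadratic residues among the 5: 1.

1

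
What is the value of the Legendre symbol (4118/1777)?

-1

First reduce: 4118 ≡ 564 (mod 1777).
Pull out 2^2: since 1777 ≡ 1 (mod 8), (2/1777) = +1, so (2/1777)^2 = +1.
Reciprocity: 141 ≡ 1 and 1777 ≡ 1 (mod 4), so (141/1777) = +(1777/141).
Reduce top mod 141: now compute (85/141).
Reciprocity: 85 ≡ 1 and 141 ≡ 1 (mod 4), so (85/141) = +(141/85).
Reduce top mod 85: now compute (56/85).
Pull out 2^3: since 85 ≡ 5 (mod 8), (2/85) = -1, so (2/85)^3 = -1.
Reciprocity: 7 ≡ 3 and 85 ≡ 1 (mod 4), so (7/85) = +(85/7).
Reduce top mod 7: now compute (1/7).
Reached (1/7) = 1. Collecting the sign flips along the way, the symbol is -1.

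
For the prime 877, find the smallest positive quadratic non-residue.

2

(2/877) = −1, so 2 is the smallest positive non-residue mod 877.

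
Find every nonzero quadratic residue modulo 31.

1,2,4,5,7,8,9,10,14,16,18,19,20,25,28

Square k = 1,…,15 (k and 31−k give the same square):
1²=1, 2²=4, 3²=9, 4²=16, 5²=25, 6²≡5, 7²≡18, 8²≡2, 9²≡19, 10²≡7, 11²≡28, 12²≡20, 13²≡14, 14²≡10, 15²≡8 (mod 31).
So the quadratic residues mod 31 are {1, 2, 4, 5, 7, 8, 9, 10, 14, 16, 18, 19, 20, 25, 28}.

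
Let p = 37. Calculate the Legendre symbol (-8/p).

-1

Euler's criterion: (-8/37) ≡ 29^18 (mod 37).
29^2 ≡ 27 (mod 37)
29^4 ≡ 26 (mod 37)
29^8 ≡ 10 (mod 37)
29^16 ≡ 26 (mod 37)
29^18 = 29^(16+2) ≡ 36 (mod 37).
Result is 36 ≡ −1, so (-8/37) = −1.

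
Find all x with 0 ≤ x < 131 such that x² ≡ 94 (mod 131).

15, 116

Since 131 ≡ 3 (mod 4), a square root of 94 is 94^((131+1)/4) = 94^33 mod 131.
Repeated squaring: 94^2≡59, 94^4≡75, 94^8≡123, 94^16≡64, 94^32≡35 (mod 131).
94^33 = 94^(32+1) ≡ 15 (mod 131).
Check: 15² = 225 ≡ 94 (mod 131). The two roots are 15 and 116.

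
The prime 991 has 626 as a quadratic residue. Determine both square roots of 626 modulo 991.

Since 991 ≡ 3 (mod 4), a square root of 626 is 626^((991+1)/4) = 626^248 mod 991.
Repeated squaring: 626^2≡431, 626^4≡444, 626^8≡918, 626^16≡374, 626^32≡145, 626^64≡214, 626^128≡210 (mod 991).
626^248 = 626^(128+64+32+16+8) ≡ 767 (mod 991).
Check: 767² = 588289 ≡ 626 (mod 991). The two roots are 224 and 767.

224, 767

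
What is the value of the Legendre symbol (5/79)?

1

Euler's criterion: (5/79) ≡ 5^39 (mod 79).
5^2 ≡ 25 (mod 79)
5^4 ≡ 72 (mod 79)
5^8 ≡ 49 (mod 79)
5^16 ≡ 31 (mod 79)
5^32 ≡ 13 (mod 79)
5^39 = 5^(32+4+2+1) ≡ 1 (mod 79).
Result is 1, so (5/79) = 1.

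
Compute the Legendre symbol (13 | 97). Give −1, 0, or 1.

Reciprocity: 13 ≡ 1 and 97 ≡ 1 (mod 4), so (13/97) = +(97/13).
Reduce top mod 13: now compute (6/13).
Pull out 2: since 13 ≡ 5 (mod 8), (2/13) = -1.
Reciprocity: 3 ≡ 3 and 13 ≡ 1 (mod 4), so (3/13) = +(13/3).
Reduce top mod 3: now compute (1/3).
Reached (1/3) = 1. Collecting the sign flips along the way, the symbol is -1.

-1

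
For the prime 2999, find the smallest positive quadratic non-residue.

(2/2999) = +1, so 2 is a residue.
(3/2999) = +1, so 3 is a residue.
(4/2999) = +1, so 4 is a residue.
(5/2999) = +1, so 5 is a residue.
(6/2999) = +1, so 6 is a residue.
(7/2999) = +1, so 7 is a residue.
(8/2999) = +1, so 8 is a residue.
(9/2999) = +1, so 9 is a residue.
(10/2999) = +1, so 10 is a residue.
(11/2999) = +1, so 11 is a residue.
(12/2999) = +1, so 12 is a residue.
(13/2999) = +1, so 13 is a residue.
(14/2999) = +1, so 14 is a residue.
(15/2999) = +1, so 15 is a residue.
(16/2999) = +1, so 16 is a residue.
(17/2999) = −1, so 17 is the smallest positive non-residue mod 2999.

17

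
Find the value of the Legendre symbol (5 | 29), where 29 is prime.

1

Reciprocity: 5 ≡ 1 and 29 ≡ 1 (mod 4), so (5/29) = +(29/5).
Reduce top mod 5: now compute (4/5).
Pull out 2^2: since 5 ≡ 5 (mod 8), (2/5) = -1, so (2/5)^2 = +1.
Reached (1/5) = 1. Collecting the sign flips along the way, the symbol is +1.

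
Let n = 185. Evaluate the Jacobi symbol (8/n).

1

Pull out 2^3: since 185 ≡ 1 (mod 8), (2/185) = +1, so (2/185)^3 = +1.
Reached (1/185) = 1. Collecting the sign flips along the way, the symbol is +1.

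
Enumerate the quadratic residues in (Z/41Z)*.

1, 2, 4, 5, 8, 9, 10, 16, 18, 20, 21, 23, 25, 31, 32, 33, 36, 37, 39, 40

Square k = 1,…,20 (k and 41−k give the same square):
1²=1, 2²=4, 3²=9, 4²=16, 5²=25, 6²=36, 7²≡8, 8²≡23, 9²≡40, 10²≡18, 11²≡39, 12²≡21, 13²≡5, 14²≡32, 15²≡20, 16²≡10, 17²≡2, 18²≡37, 19²≡33, 20²≡31 (mod 41).
So the quadratic residues mod 41 are {1, 2, 4, 5, 8, 9, 10, 16, 18, 20, 21, 23, 25, 31, 32, 33, 36, 37, 39, 40}.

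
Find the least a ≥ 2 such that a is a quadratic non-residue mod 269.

2

(2/269) = −1, so 2 is the smallest positive non-residue mod 269.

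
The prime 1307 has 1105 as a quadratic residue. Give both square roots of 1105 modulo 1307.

576, 731

Since 1307 ≡ 3 (mod 4), a square root of 1105 is 1105^((1307+1)/4) = 1105^327 mod 1307.
Repeated squaring: 1105^2≡287, 1105^4≡28, 1105^8≡784, 1105^16≡366, 1105^32≡642, 1105^64≡459, 1105^128≡254, 1105^256≡473 (mod 1307).
1105^327 = 1105^(256+64+4+2+1) ≡ 576 (mod 1307).
Check: 576² = 331776 ≡ 1105 (mod 1307). The two roots are 576 and 731.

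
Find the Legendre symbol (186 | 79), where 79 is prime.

-1

Euler's criterion: (186/79) ≡ 28^39 (mod 79).
28^2 ≡ 73 (mod 79)
28^4 ≡ 36 (mod 79)
28^8 ≡ 32 (mod 79)
28^16 ≡ 76 (mod 79)
28^32 ≡ 9 (mod 79)
28^39 = 28^(32+4+2+1) ≡ 78 (mod 79).
Result is 78 ≡ −1, so (186/79) = −1.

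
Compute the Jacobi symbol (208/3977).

1

Pull out 2^4: since 3977 ≡ 1 (mod 8), (2/3977) = +1, so (2/3977)^4 = +1.
Reciprocity: 13 ≡ 1 and 3977 ≡ 1 (mod 4), so (13/3977) = +(3977/13).
Reduce top mod 13: now compute (12/13).
Pull out 2^2: since 13 ≡ 5 (mod 8), (2/13) = -1, so (2/13)^2 = +1.
Reciprocity: 3 ≡ 3 and 13 ≡ 1 (mod 4), so (3/13) = +(13/3).
Reduce top mod 3: now compute (1/3).
Reached (1/3) = 1. Collecting the sign flips along the way, the symbol is +1.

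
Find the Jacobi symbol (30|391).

Pull out 2: since 391 ≡ 7 (mod 8), (2/391) = +1.
Reciprocity: 15 ≡ 3 and 391 ≡ 3 (mod 4), so (15/391) = −(391/15).
Reduce top mod 15: now compute (1/15).
Reached (1/15) = 1. Collecting the sign flips along the way, the symbol is -1.

-1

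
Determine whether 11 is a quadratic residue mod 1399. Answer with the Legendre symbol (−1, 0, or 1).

1

Reciprocity: 11 ≡ 3 and 1399 ≡ 3 (mod 4), so (11/1399) = −(1399/11).
Reduce top mod 11: now compute (2/11).
Pull out 2: since 11 ≡ 3 (mod 8), (2/11) = -1.
Reached (1/11) = 1. Collecting the sign flips along the way, the symbol is +1.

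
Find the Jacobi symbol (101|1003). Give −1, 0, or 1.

-1

Reciprocity: 101 ≡ 1 and 1003 ≡ 3 (mod 4), so (101/1003) = +(1003/101).
Reduce top mod 101: now compute (94/101).
Pull out 2: since 101 ≡ 5 (mod 8), (2/101) = -1.
Reciprocity: 47 ≡ 3 and 101 ≡ 1 (mod 4), so (47/101) = +(101/47).
Reduce top mod 47: now compute (7/47).
Reciprocity: 7 ≡ 3 and 47 ≡ 3 (mod 4), so (7/47) = −(47/7).
Reduce top mod 7: now compute (5/7).
Reciprocity: 5 ≡ 1 and 7 ≡ 3 (mod 4), so (5/7) = +(7/5).
Reduce top mod 5: now compute (2/5).
Pull out 2: since 5 ≡ 5 (mod 8), (2/5) = -1.
Reached (1/5) = 1. Collecting the sign flips along the way, the symbol is -1.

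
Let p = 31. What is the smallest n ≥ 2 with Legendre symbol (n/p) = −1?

(2/31) = +1, so 2 is a residue.
(3/31) = −1, so 3 is the smallest positive non-residue mod 31.

3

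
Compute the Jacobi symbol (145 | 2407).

Reciprocity: 145 ≡ 1 and 2407 ≡ 3 (mod 4), so (145/2407) = +(2407/145).
Reduce top mod 145: now compute (87/145).
Reciprocity: 87 ≡ 3 and 145 ≡ 1 (mod 4), so (87/145) = +(145/87).
Reduce top mod 87: now compute (58/87).
Pull out 2: since 87 ≡ 7 (mod 8), (2/87) = +1.
Reciprocity: 29 ≡ 1 and 87 ≡ 3 (mod 4), so (29/87) = +(87/29).
Reduce top mod 29: now compute (0/29).
Top reduces to 0: gcd > 1, so the symbol is 0.

0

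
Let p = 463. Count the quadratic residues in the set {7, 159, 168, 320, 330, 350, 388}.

3

(7/463) = -1 → non-residue.
(159/463) = +1 → QR.
(168/463) = +1 → QR.
(320/463) = -1 → non-residue.
(330/463) = -1 → non-residue.
(350/463) = -1 → non-residue.
(388/463) = +1 → QR.
Total quadratic residues among the 7: 3.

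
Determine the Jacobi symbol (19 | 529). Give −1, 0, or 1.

Reciprocity: 19 ≡ 3 and 529 ≡ 1 (mod 4), so (19/529) = +(529/19).
Reduce top mod 19: now compute (16/19).
Pull out 2^4: since 19 ≡ 3 (mod 8), (2/19) = -1, so (2/19)^4 = +1.
Reached (1/19) = 1. Collecting the sign flips along the way, the symbol is +1.

1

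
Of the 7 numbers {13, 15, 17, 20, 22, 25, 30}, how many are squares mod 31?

2

(13/31) = -1 → non-residue.
(15/31) = -1 → non-residue.
(17/31) = -1 → non-residue.
(20/31) = +1 → QR.
(22/31) = -1 → non-residue.
(25/31) = +1 → QR.
(30/31) = -1 → non-residue.
Total quadratic residues among the 7: 2.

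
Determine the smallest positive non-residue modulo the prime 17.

(2/17) = +1, so 2 is a residue.
(3/17) = −1, so 3 is the smallest positive non-residue mod 17.

3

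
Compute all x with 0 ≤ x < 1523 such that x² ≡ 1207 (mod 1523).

Since 1523 ≡ 3 (mod 4), a square root of 1207 is 1207^((1523+1)/4) = 1207^381 mod 1523.
Repeated squaring: 1207^2≡861, 1207^4≡1143, 1207^8≡1238, 1207^16≡506, 1207^32≡172, 1207^64≡647, 1207^128≡1307, 1207^256≡966 (mod 1523).
1207^381 = 1207^(256+64+32+16+8+4+1) ≡ 76 (mod 1523).
Check: 76² = 5776 ≡ 1207 (mod 1523). The two roots are 76 and 1447.

76, 1447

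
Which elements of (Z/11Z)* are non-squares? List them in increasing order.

2, 6, 7, 8, 10

Square k = 1,…,5 (k and 11−k give the same square):
1²=1, 2²=4, 3²=9, 4²≡5, 5²≡3 (mod 11).
The residues are {1, 3, 4, 5, 9}; the non-residues are the remaining 5 nonzero classes.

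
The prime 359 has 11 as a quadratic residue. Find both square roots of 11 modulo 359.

Since 359 ≡ 3 (mod 4), a square root of 11 is 11^((359+1)/4) = 11^90 mod 359.
Repeated squaring: 11^2≡121, 11^4≡281, 11^8≡340, 11^16≡2, 11^32≡4, 11^64≡16 (mod 359).
11^90 = 11^(64+16+8+2) ≡ 27 (mod 359).
Check: 27² = 729 ≡ 11 (mod 359). The two roots are 27 and 332.

27, 332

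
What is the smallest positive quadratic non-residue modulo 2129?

(2/2129) = +1, so 2 is a residue.
(3/2129) = −1, so 3 is the smallest positive non-residue mod 2129.

3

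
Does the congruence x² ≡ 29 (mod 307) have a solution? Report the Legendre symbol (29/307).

-1

Euler's criterion: (29/307) ≡ 29^153 (mod 307).
29^2 ≡ 227 (mod 307)
29^4 ≡ 260 (mod 307)
29^8 ≡ 60 (mod 307)
29^16 ≡ 223 (mod 307)
29^32 ≡ 302 (mod 307)
29^64 ≡ 25 (mod 307)
29^128 ≡ 11 (mod 307)
29^153 = 29^(128+16+8+1) ≡ 306 (mod 307).
Result is 306 ≡ −1, so (29/307) = −1.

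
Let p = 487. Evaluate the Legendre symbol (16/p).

1

Euler's criterion: (16/487) ≡ 16^243 (mod 487).
16^2 ≡ 256 (mod 487)
16^4 ≡ 278 (mod 487)
16^8 ≡ 338 (mod 487)
16^16 ≡ 286 (mod 487)
16^32 ≡ 467 (mod 487)
16^64 ≡ 400 (mod 487)
16^128 ≡ 264 (mod 487)
16^243 = 16^(128+64+32+16+2+1) ≡ 1 (mod 487).
Result is 1, so (16/487) = 1.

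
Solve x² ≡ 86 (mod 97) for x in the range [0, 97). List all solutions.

97 ≡ 1 (mod 4), so we find a root by search.
Trying successive values, 38² = 1444 ≡ 86 (mod 97). The other root is 97 − 38 = 59.

38, 59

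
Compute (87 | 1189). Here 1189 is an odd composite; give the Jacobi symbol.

Reciprocity: 87 ≡ 3 and 1189 ≡ 1 (mod 4), so (87/1189) = +(1189/87).
Reduce top mod 87: now compute (58/87).
Pull out 2: since 87 ≡ 7 (mod 8), (2/87) = +1.
Reciprocity: 29 ≡ 1 and 87 ≡ 3 (mod 4), so (29/87) = +(87/29).
Reduce top mod 29: now compute (0/29).
Top reduces to 0: gcd > 1, so the symbol is 0.

0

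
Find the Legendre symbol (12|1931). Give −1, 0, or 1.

1

Pull out 2^2: since 1931 ≡ 3 (mod 8), (2/1931) = -1, so (2/1931)^2 = +1.
Reciprocity: 3 ≡ 3 and 1931 ≡ 3 (mod 4), so (3/1931) = −(1931/3).
Reduce top mod 3: now compute (2/3).
Pull out 2: since 3 ≡ 3 (mod 8), (2/3) = -1.
Reached (1/3) = 1. Collecting the sign flips along the way, the symbol is +1.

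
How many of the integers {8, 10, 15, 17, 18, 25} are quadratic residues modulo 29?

1

(8/29) = -1 → non-residue.
(10/29) = -1 → non-residue.
(15/29) = -1 → non-residue.
(17/29) = -1 → non-residue.
(18/29) = -1 → non-residue.
(25/29) = +1 → QR.
Total quadratic residues among the 6: 1.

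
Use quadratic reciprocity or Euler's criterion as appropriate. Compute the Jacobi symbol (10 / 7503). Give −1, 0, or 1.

-1

Pull out 2: since 7503 ≡ 7 (mod 8), (2/7503) = +1.
Reciprocity: 5 ≡ 1 and 7503 ≡ 3 (mod 4), so (5/7503) = +(7503/5).
Reduce top mod 5: now compute (3/5).
Reciprocity: 3 ≡ 3 and 5 ≡ 1 (mod 4), so (3/5) = +(5/3).
Reduce top mod 3: now compute (2/3).
Pull out 2: since 3 ≡ 3 (mod 8), (2/3) = -1.
Reached (1/3) = 1. Collecting the sign flips along the way, the symbol is -1.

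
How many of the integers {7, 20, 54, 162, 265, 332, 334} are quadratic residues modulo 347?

(7/347) = -1 → non-residue.
(20/347) = -1 → non-residue.
(54/347) = -1 → non-residue.
(162/347) = -1 → non-residue.
(265/347) = -1 → non-residue.
(332/347) = +1 → QR.
(334/347) = -1 → non-residue.
Total quadratic residues among the 7: 1.

1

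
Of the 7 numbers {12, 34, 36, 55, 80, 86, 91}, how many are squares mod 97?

(12/97) = +1 → QR.
(34/97) = -1 → non-residue.
(36/97) = +1 → QR.
(55/97) = -1 → non-residue.
(80/97) = -1 → non-residue.
(86/97) = +1 → QR.
(91/97) = +1 → QR.
Total quadratic residues among the 7: 4.

4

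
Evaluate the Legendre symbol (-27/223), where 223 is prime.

First reduce: -27 ≡ 196 (mod 223).
Pull out 2^2: since 223 ≡ 7 (mod 8), (2/223) = +1, so (2/223)^2 = +1.
Reciprocity: 49 ≡ 1 and 223 ≡ 3 (mod 4), so (49/223) = +(223/49).
Reduce top mod 49: now compute (27/49).
Reciprocity: 27 ≡ 3 and 49 ≡ 1 (mod 4), so (27/49) = +(49/27).
Reduce top mod 27: now compute (22/27).
Pull out 2: since 27 ≡ 3 (mod 8), (2/27) = -1.
Reciprocity: 11 ≡ 3 and 27 ≡ 3 (mod 4), so (11/27) = −(27/11).
Reduce top mod 11: now compute (5/11).
Reciprocity: 5 ≡ 1 and 11 ≡ 3 (mod 4), so (5/11) = +(11/5).
Reduce top mod 5: now compute (1/5).
Reached (1/5) = 1. Collecting the sign flips along the way, the symbol is +1.

1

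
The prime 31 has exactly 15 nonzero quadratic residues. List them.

Square k = 1,…,15 (k and 31−k give the same square):
1²=1, 2²=4, 3²=9, 4²=16, 5²=25, 6²≡5, 7²≡18, 8²≡2, 9²≡19, 10²≡7, 11²≡28, 12²≡20, 13²≡14, 14²≡10, 15²≡8 (mod 31).
So the quadratic residues mod 31 are {1, 2, 4, 5, 7, 8, 9, 10, 14, 16, 18, 19, 20, 25, 28}.

1 2 4 5 7 8 9 10 14 16 18 19 20 25 28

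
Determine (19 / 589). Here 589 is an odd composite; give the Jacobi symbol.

Reciprocity: 19 ≡ 3 and 589 ≡ 1 (mod 4), so (19/589) = +(589/19).
Reduce top mod 19: now compute (0/19).
Top reduces to 0: gcd > 1, so the symbol is 0.

0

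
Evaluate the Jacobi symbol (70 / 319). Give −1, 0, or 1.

Pull out 2: since 319 ≡ 7 (mod 8), (2/319) = +1.
Reciprocity: 35 ≡ 3 and 319 ≡ 3 (mod 4), so (35/319) = −(319/35).
Reduce top mod 35: now compute (4/35).
Pull out 2^2: since 35 ≡ 3 (mod 8), (2/35) = -1, so (2/35)^2 = +1.
Reached (1/35) = 1. Collecting the sign flips along the way, the symbol is -1.

-1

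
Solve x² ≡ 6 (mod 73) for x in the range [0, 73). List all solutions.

73 ≡ 1 (mod 4), so we find a root by search.
Trying successive values, 15² = 225 ≡ 6 (mod 73). The other root is 73 − 15 = 58.

15, 58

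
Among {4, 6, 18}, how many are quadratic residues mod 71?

3

(4/71) = +1 → QR.
(6/71) = +1 → QR.
(18/71) = +1 → QR.
Total quadratic residues among the 3: 3.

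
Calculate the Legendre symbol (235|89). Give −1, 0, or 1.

1

First reduce: 235 ≡ 57 (mod 89).
Reciprocity: 57 ≡ 1 and 89 ≡ 1 (mod 4), so (57/89) = +(89/57).
Reduce top mod 57: now compute (32/57).
Pull out 2^5: since 57 ≡ 1 (mod 8), (2/57) = +1, so (2/57)^5 = +1.
Reached (1/57) = 1. Collecting the sign flips along the way, the symbol is +1.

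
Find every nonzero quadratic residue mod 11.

Square k = 1,…,5 (k and 11−k give the same square):
1²=1, 2²=4, 3²=9, 4²≡5, 5²≡3 (mod 11).
So the quadratic residues mod 11 are {1, 3, 4, 5, 9}.

1, 3, 4, 5, 9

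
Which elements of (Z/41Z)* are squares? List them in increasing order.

Square k = 1,…,20 (k and 41−k give the same square):
1²=1, 2²=4, 3²=9, 4²=16, 5²=25, 6²=36, 7²≡8, 8²≡23, 9²≡40, 10²≡18, 11²≡39, 12²≡21, 13²≡5, 14²≡32, 15²≡20, 16²≡10, 17²≡2, 18²≡37, 19²≡33, 20²≡31 (mod 41).
So the quadratic residues mod 41 are {1, 2, 4, 5, 8, 9, 10, 16, 18, 20, 21, 23, 25, 31, 32, 33, 36, 37, 39, 40}.

1, 2, 4, 5, 8, 9, 10, 16, 18, 20, 21, 23, 25, 31, 32, 33, 36, 37, 39, 40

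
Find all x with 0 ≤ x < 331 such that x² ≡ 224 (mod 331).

Since 331 ≡ 3 (mod 4), a square root of 224 is 224^((331+1)/4) = 224^83 mod 331.
Repeated squaring: 224^2≡195, 224^4≡291, 224^8≡276, 224^16≡46, 224^32≡130, 224^64≡19 (mod 331).
224^83 = 224^(64+16+2+1) ≡ 104 (mod 331).
Check: 104² = 10816 ≡ 224 (mod 331). The two roots are 104 and 227.

104, 227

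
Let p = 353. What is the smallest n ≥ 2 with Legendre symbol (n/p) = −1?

(2/353) = +1, so 2 is a residue.
(3/353) = −1, so 3 is the smallest positive non-residue mod 353.

3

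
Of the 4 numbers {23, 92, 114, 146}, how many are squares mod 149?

1

(23/149) = -1 → non-residue.
(92/149) = -1 → non-residue.
(114/149) = +1 → QR.
(146/149) = -1 → non-residue.
Total quadratic residues among the 4: 1.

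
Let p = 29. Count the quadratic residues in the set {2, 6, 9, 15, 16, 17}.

(2/29) = -1 → non-residue.
(6/29) = +1 → QR.
(9/29) = +1 → QR.
(15/29) = -1 → non-residue.
(16/29) = +1 → QR.
(17/29) = -1 → non-residue.
Total quadratic residues among the 6: 3.

3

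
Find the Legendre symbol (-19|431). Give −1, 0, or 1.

Euler's criterion: (-19/431) ≡ 412^215 (mod 431).
412^2 ≡ 361 (mod 431)
412^4 ≡ 159 (mod 431)
412^8 ≡ 283 (mod 431)
412^16 ≡ 354 (mod 431)
412^32 ≡ 326 (mod 431)
412^64 ≡ 250 (mod 431)
412^128 ≡ 5 (mod 431)
412^215 = 412^(128+64+16+4+2+1) ≡ 430 (mod 431).
Result is 430 ≡ −1, so (-19/431) = −1.

-1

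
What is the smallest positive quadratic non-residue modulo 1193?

3

(2/1193) = +1, so 2 is a residue.
(3/1193) = −1, so 3 is the smallest positive non-residue mod 1193.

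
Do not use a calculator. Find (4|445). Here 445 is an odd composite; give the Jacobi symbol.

Pull out 2^2: since 445 ≡ 5 (mod 8), (2/445) = -1, so (2/445)^2 = +1.
Reached (1/445) = 1. Collecting the sign flips along the way, the symbol is +1.

1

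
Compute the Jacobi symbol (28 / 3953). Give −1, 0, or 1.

-1

Pull out 2^2: since 3953 ≡ 1 (mod 8), (2/3953) = +1, so (2/3953)^2 = +1.
Reciprocity: 7 ≡ 3 and 3953 ≡ 1 (mod 4), so (7/3953) = +(3953/7).
Reduce top mod 7: now compute (5/7).
Reciprocity: 5 ≡ 1 and 7 ≡ 3 (mod 4), so (5/7) = +(7/5).
Reduce top mod 5: now compute (2/5).
Pull out 2: since 5 ≡ 5 (mod 8), (2/5) = -1.
Reached (1/5) = 1. Collecting the sign flips along the way, the symbol is -1.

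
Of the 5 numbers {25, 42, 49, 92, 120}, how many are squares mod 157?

(25/157) = +1 → QR.
(42/157) = +1 → QR.
(49/157) = +1 → QR.
(92/157) = -1 → non-residue.
(120/157) = +1 → QR.
Total quadratic residues among the 5: 4.

4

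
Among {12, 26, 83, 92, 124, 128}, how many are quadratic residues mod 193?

(12/193) = +1 → QR.
(26/193) = -1 → non-residue.
(83/193) = +1 → QR.
(92/193) = +1 → QR.
(124/193) = +1 → QR.
(128/193) = +1 → QR.
Total quadratic residues among the 6: 5.

5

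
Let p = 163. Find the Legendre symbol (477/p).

1

First reduce: 477 ≡ 151 (mod 163).
Reciprocity: 151 ≡ 3 and 163 ≡ 3 (mod 4), so (151/163) = −(163/151).
Reduce top mod 151: now compute (12/151).
Pull out 2^2: since 151 ≡ 7 (mod 8), (2/151) = +1, so (2/151)^2 = +1.
Reciprocity: 3 ≡ 3 and 151 ≡ 3 (mod 4), so (3/151) = −(151/3).
Reduce top mod 3: now compute (1/3).
Reached (1/3) = 1. Collecting the sign flips along the way, the symbol is +1.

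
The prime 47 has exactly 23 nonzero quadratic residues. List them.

Square k = 1,…,23 (k and 47−k give the same square):
1²=1, 2²=4, 3²=9, 4²=16, 5²=25, 6²=36, 7²≡2, 8²≡17, 9²≡34, 10²≡6, 11²≡27, 12²≡3, 13²≡28, 14²≡8, 15²≡37, 16²≡21, 17²≡7, 18²≡42, 19²≡32, 20²≡24, 21²≡18, 22²≡14, 23²≡12 (mod 47).
So the quadratic residues mod 47 are {1, 2, 3, 4, 6, 7, 8, 9, 12, 14, 16, 17, 18, 21, 24, 25, 27, 28, 32, 34, 36, 37, 42}.

1,2,3,4,6,7,8,9,12,14,16,17,18,21,24,25,27,28,32,34,36,37,42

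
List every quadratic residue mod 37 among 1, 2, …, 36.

Square k = 1,…,18 (k and 37−k give the same square):
1²=1, 2²=4, 3²=9, 4²=16, 5²=25, 6²=36, 7²≡12, 8²≡27, 9²≡7, 10²≡26, 11²≡10, 12²≡33, 13²≡21, 14²≡11, 15²≡3, 16²≡34, 17²≡30, 18²≡28 (mod 37).
So the quadratic residues mod 37 are {1, 3, 4, 7, 9, 10, 11, 12, 16, 21, 25, 26, 27, 28, 30, 33, 34, 36}.

1,3,4,7,9,10,11,12,16,21,25,26,27,28,30,33,34,36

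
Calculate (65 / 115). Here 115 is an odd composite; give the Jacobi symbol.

Reciprocity: 65 ≡ 1 and 115 ≡ 3 (mod 4), so (65/115) = +(115/65).
Reduce top mod 65: now compute (50/65).
Pull out 2: since 65 ≡ 1 (mod 8), (2/65) = +1.
Reciprocity: 25 ≡ 1 and 65 ≡ 1 (mod 4), so (25/65) = +(65/25).
Reduce top mod 25: now compute (15/25).
Reciprocity: 15 ≡ 3 and 25 ≡ 1 (mod 4), so (15/25) = +(25/15).
Reduce top mod 15: now compute (10/15).
Pull out 2: since 15 ≡ 7 (mod 8), (2/15) = +1.
Reciprocity: 5 ≡ 1 and 15 ≡ 3 (mod 4), so (5/15) = +(15/5).
Reduce top mod 5: now compute (0/5).
Top reduces to 0: gcd > 1, so the symbol is 0.

0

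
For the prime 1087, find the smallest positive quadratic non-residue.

(2/1087) = +1, so 2 is a residue.
(3/1087) = −1, so 3 is the smallest positive non-residue mod 1087.

3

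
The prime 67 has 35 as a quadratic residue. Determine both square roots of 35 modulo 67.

13, 54

Since 67 ≡ 3 (mod 4), a square root of 35 is 35^((67+1)/4) = 35^17 mod 67.
Repeated squaring: 35^2≡19, 35^4≡26, 35^8≡6, 35^16≡36 (mod 67).
35^17 = 35^(16+1) ≡ 54 (mod 67).
Check: 54² = 2916 ≡ 35 (mod 67). The two roots are 13 and 54.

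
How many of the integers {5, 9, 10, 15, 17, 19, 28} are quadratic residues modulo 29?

(5/29) = +1 → QR.
(9/29) = +1 → QR.
(10/29) = -1 → non-residue.
(15/29) = -1 → non-residue.
(17/29) = -1 → non-residue.
(19/29) = -1 → non-residue.
(28/29) = +1 → QR.
Total quadratic residues among the 7: 3.

3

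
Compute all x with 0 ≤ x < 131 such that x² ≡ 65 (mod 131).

14, 117

Since 131 ≡ 3 (mod 4), a square root of 65 is 65^((131+1)/4) = 65^33 mod 131.
Repeated squaring: 65^2≡33, 65^4≡41, 65^8≡109, 65^16≡91, 65^32≡28 (mod 131).
65^33 = 65^(32+1) ≡ 117 (mod 131).
Check: 117² = 13689 ≡ 65 (mod 131). The two roots are 14 and 117.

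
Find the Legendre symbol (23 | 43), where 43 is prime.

Euler's criterion: (23/43) ≡ 23^21 (mod 43).
23^2 ≡ 13 (mod 43)
23^4 ≡ 40 (mod 43)
23^8 ≡ 9 (mod 43)
23^16 ≡ 38 (mod 43)
23^21 = 23^(16+4+1) ≡ 1 (mod 43).
Result is 1, so (23/43) = 1.

1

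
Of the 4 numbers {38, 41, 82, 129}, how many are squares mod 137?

2

(38/137) = +1 → QR.
(41/137) = -1 → non-residue.
(82/137) = -1 → non-residue.
(129/137) = +1 → QR.
Total quadratic residues among the 4: 2.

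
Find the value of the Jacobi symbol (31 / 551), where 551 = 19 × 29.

1

Reciprocity: 31 ≡ 3 and 551 ≡ 3 (mod 4), so (31/551) = −(551/31).
Reduce top mod 31: now compute (24/31).
Pull out 2^3: since 31 ≡ 7 (mod 8), (2/31) = +1, so (2/31)^3 = +1.
Reciprocity: 3 ≡ 3 and 31 ≡ 3 (mod 4), so (3/31) = −(31/3).
Reduce top mod 3: now compute (1/3).
Reached (1/3) = 1. Collecting the sign flips along the way, the symbol is +1.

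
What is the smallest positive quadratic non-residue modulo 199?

3

(2/199) = +1, so 2 is a residue.
(3/199) = −1, so 3 is the smallest positive non-residue mod 199.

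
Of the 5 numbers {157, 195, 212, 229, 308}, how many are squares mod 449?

4

(157/449) = -1 → non-residue.
(195/449) = +1 → QR.
(212/449) = +1 → QR.
(229/449) = +1 → QR.
(308/449) = +1 → QR.
Total quadratic residues among the 5: 4.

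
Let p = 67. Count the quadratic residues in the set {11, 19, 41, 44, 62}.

(11/67) = -1 → non-residue.
(19/67) = +1 → QR.
(41/67) = -1 → non-residue.
(44/67) = -1 → non-residue.
(62/67) = +1 → QR.
Total quadratic residues among the 5: 2.

2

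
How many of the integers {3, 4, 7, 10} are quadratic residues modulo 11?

2

(3/11) = +1 → QR.
(4/11) = +1 → QR.
(7/11) = -1 → non-residue.
(10/11) = -1 → non-residue.
Total quadratic residues among the 4: 2.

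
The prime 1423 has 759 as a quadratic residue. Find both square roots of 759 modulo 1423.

310, 1113

Since 1423 ≡ 3 (mod 4), a square root of 759 is 759^((1423+1)/4) = 759^356 mod 1423.
Repeated squaring: 759^2≡1189, 759^4≡682, 759^8≡1226, 759^16≡388, 759^32≡1129, 759^64≡1056, 759^128≡927, 759^256≡1260 (mod 1423).
759^356 = 759^(256+64+32+4) ≡ 310 (mod 1423).
Check: 310² = 96100 ≡ 759 (mod 1423). The two roots are 310 and 1113.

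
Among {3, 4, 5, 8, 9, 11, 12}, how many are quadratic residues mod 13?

4

(3/13) = +1 → QR.
(4/13) = +1 → QR.
(5/13) = -1 → non-residue.
(8/13) = -1 → non-residue.
(9/13) = +1 → QR.
(11/13) = -1 → non-residue.
(12/13) = +1 → QR.
Total quadratic residues among the 7: 4.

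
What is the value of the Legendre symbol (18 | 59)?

Euler's criterion: (18/59) ≡ 18^29 (mod 59).
18^2 ≡ 29 (mod 59)
18^4 ≡ 15 (mod 59)
18^8 ≡ 48 (mod 59)
18^16 ≡ 3 (mod 59)
18^29 = 18^(16+8+4+1) ≡ 58 (mod 59).
Result is 58 ≡ −1, so (18/59) = −1.

-1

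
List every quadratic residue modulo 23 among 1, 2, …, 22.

Square k = 1,…,11 (k and 23−k give the same square):
1²=1, 2²=4, 3²=9, 4²=16, 5²≡2, 6²≡13, 7²≡3, 8²≡18, 9²≡12, 10²≡8, 11²≡6 (mod 23).
So the quadratic residues mod 23 are {1, 2, 3, 4, 6, 8, 9, 12, 13, 16, 18}.

1, 2, 3, 4, 6, 8, 9, 12, 13, 16, 18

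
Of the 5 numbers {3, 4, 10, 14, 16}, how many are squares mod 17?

2

(3/17) = -1 → non-residue.
(4/17) = +1 → QR.
(10/17) = -1 → non-residue.
(14/17) = -1 → non-residue.
(16/17) = +1 → QR.
Total quadratic residues among the 5: 2.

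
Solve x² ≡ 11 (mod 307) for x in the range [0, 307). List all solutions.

25, 282

Since 307 ≡ 3 (mod 4), a square root of 11 is 11^((307+1)/4) = 11^77 mod 307.
Repeated squaring: 11^2≡121, 11^4≡212, 11^8≡122, 11^16≡148, 11^32≡107, 11^64≡90 (mod 307).
11^77 = 11^(64+8+4+1) ≡ 25 (mod 307).
Check: 25² = 625 ≡ 11 (mod 307). The two roots are 25 and 282.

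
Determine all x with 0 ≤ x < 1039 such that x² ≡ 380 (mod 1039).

Since 1039 ≡ 3 (mod 4), a square root of 380 is 380^((1039+1)/4) = 380^260 mod 1039.
Repeated squaring: 380^2≡1018, 380^4≡441, 380^8≡188, 380^16≡18, 380^32≡324, 380^64≡37, 380^128≡330, 380^256≡844 (mod 1039).
380^260 = 380^(256+4) ≡ 242 (mod 1039).
Check: 242² = 58564 ≡ 380 (mod 1039). The two roots are 242 and 797.

242, 797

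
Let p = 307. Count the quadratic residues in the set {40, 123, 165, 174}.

2

(40/307) = +1 → QR.
(123/307) = -1 → non-residue.
(165/307) = +1 → QR.
(174/307) = -1 → non-residue.
Total quadratic residues among the 4: 2.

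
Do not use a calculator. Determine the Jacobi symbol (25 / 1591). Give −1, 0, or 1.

Reciprocity: 25 ≡ 1 and 1591 ≡ 3 (mod 4), so (25/1591) = +(1591/25).
Reduce top mod 25: now compute (16/25).
Pull out 2^4: since 25 ≡ 1 (mod 8), (2/25) = +1, so (2/25)^4 = +1.
Reached (1/25) = 1. Collecting the sign flips along the way, the symbol is +1.

1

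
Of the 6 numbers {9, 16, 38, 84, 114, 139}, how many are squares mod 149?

3

(9/149) = +1 → QR.
(16/149) = +1 → QR.
(38/149) = -1 → non-residue.
(84/149) = -1 → non-residue.
(114/149) = +1 → QR.
(139/149) = -1 → non-residue.
Total quadratic residues among the 6: 3.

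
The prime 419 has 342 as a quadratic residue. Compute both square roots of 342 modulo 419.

106, 313

Since 419 ≡ 3 (mod 4), a square root of 342 is 342^((419+1)/4) = 342^105 mod 419.
Repeated squaring: 342^2≡63, 342^4≡198, 342^8≡237, 342^16≡23, 342^32≡110, 342^64≡368 (mod 419).
342^105 = 342^(64+32+8+1) ≡ 106 (mod 419).
Check: 106² = 11236 ≡ 342 (mod 419). The two roots are 106 and 313.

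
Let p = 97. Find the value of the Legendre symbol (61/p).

Reciprocity: 61 ≡ 1 and 97 ≡ 1 (mod 4), so (61/97) = +(97/61).
Reduce top mod 61: now compute (36/61).
Pull out 2^2: since 61 ≡ 5 (mod 8), (2/61) = -1, so (2/61)^2 = +1.
Reciprocity: 9 ≡ 1 and 61 ≡ 1 (mod 4), so (9/61) = +(61/9).
Reduce top mod 9: now compute (7/9).
Reciprocity: 7 ≡ 3 and 9 ≡ 1 (mod 4), so (7/9) = +(9/7).
Reduce top mod 7: now compute (2/7).
Pull out 2: since 7 ≡ 7 (mod 8), (2/7) = +1.
Reached (1/7) = 1. Collecting the sign flips along the way, the symbol is +1.

1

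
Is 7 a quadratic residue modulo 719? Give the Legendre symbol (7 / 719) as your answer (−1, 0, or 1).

1

Euler's criterion: (7/719) ≡ 7^359 (mod 719).
7^2 ≡ 49 (mod 719)
7^4 ≡ 244 (mod 719)
7^8 ≡ 578 (mod 719)
7^16 ≡ 468 (mod 719)
7^32 ≡ 448 (mod 719)
7^64 ≡ 103 (mod 719)
7^128 ≡ 543 (mod 719)
7^256 ≡ 59 (mod 719)
7^359 = 7^(256+64+32+4+2+1) ≡ 1 (mod 719).
Result is 1, so (7/719) = 1.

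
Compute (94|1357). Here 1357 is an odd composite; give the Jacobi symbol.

Pull out 2: since 1357 ≡ 5 (mod 8), (2/1357) = -1.
Reciprocity: 47 ≡ 3 and 1357 ≡ 1 (mod 4), so (47/1357) = +(1357/47).
Reduce top mod 47: now compute (41/47).
Reciprocity: 41 ≡ 1 and 47 ≡ 3 (mod 4), so (41/47) = +(47/41).
Reduce top mod 41: now compute (6/41).
Pull out 2: since 41 ≡ 1 (mod 8), (2/41) = +1.
Reciprocity: 3 ≡ 3 and 41 ≡ 1 (mod 4), so (3/41) = +(41/3).
Reduce top mod 3: now compute (2/3).
Pull out 2: since 3 ≡ 3 (mod 8), (2/3) = -1.
Reached (1/3) = 1. Collecting the sign flips along the way, the symbol is +1.

1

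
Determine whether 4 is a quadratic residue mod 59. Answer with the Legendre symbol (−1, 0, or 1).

Pull out 2^2: since 59 ≡ 3 (mod 8), (2/59) = -1, so (2/59)^2 = +1.
Reached (1/59) = 1. Collecting the sign flips along the way, the symbol is +1.

1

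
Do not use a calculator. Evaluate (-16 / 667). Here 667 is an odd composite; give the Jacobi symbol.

-1

First reduce: -16 ≡ 651 (mod 667).
Reciprocity: 651 ≡ 3 and 667 ≡ 3 (mod 4), so (651/667) = −(667/651).
Reduce top mod 651: now compute (16/651).
Pull out 2^4: since 651 ≡ 3 (mod 8), (2/651) = -1, so (2/651)^4 = +1.
Reached (1/651) = 1. Collecting the sign flips along the way, the symbol is -1.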